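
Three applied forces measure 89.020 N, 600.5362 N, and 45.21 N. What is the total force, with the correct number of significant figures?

734.77 N

89.020 N + 600.5362 N + 45.21 N = 734.7662 N.
Addition/subtraction keeps the fewest decimal places: 89.020 → 3 decimal places, 600.5362 → 4 decimal places, 45.21 → 2 decimal places; limit is 2.
Rounded to 2 decimal places: 734.77 N.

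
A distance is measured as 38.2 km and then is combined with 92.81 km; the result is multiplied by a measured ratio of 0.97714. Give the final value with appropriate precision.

38.2 km + 92.81 km = 131.01 km; the sum is limited to 1 decimal place (4 s.f.).
Carrying full precision, 131.01 × 0.97714 = 128.0151114 km; 0.97714 has 5 s.f., so the result keeps min(4, 5) = 4 s.f.
Rounded to 4 significant figures: 1.280 × 10² km.

1.280 × 10² km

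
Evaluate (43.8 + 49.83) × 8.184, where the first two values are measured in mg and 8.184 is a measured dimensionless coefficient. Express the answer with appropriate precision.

766 mg

43.8 mg + 49.83 mg = 93.63 mg; the sum is limited to 1 decimal place (3 s.f.).
Carrying full precision, 93.63 × 8.184 = 766.26792 mg; 8.184 has 4 s.f., so the result keeps min(3, 4) = 3 s.f.
Rounded to 3 significant figures: 766 mg.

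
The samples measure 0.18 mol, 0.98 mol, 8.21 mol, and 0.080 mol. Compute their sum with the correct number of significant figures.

9.45 mol

0.18 mol + 0.98 mol + 8.21 mol + 0.080 mol = 9.450 mol.
Addition/subtraction keeps the fewest decimal places: 0.18 → 2 decimal places, 0.98 → 2 decimal places, 8.21 → 2 decimal places, 0.080 → 3 decimal places; limit is 2.
Rounded to 2 decimal places: 9.45 mol.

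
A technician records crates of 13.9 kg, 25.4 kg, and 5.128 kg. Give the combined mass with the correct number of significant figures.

44.4 kg

13.9 kg + 25.4 kg + 5.128 kg = 44.428 kg.
Addition/subtraction keeps the fewest decimal places: 13.9 → 1 decimal place, 25.4 → 1 decimal place, 5.128 → 3 decimal places; limit is 1.
Rounded to 1 decimal place: 44.4 kg.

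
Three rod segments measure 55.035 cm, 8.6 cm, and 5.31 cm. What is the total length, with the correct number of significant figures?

55.035 cm + 8.6 cm + 5.31 cm = 68.945 cm.
Addition/subtraction keeps the fewest decimal places: 55.035 → 3 decimal places, 8.6 → 1 decimal place, 5.31 → 2 decimal places; limit is 1.
Rounded to 1 decimal place: 68.9 cm.

68.9 cm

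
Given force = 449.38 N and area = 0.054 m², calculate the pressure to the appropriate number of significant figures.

pressure = 449.38 N ÷ 0.054 m² = 8321.85185185… Pa.
449.38 has 5 significant figures; 0.054 has 2.
Division/multiplication keeps the fewest: 2 significant figures.
Rounded: 8.3 × 10³ Pa.

8.3 × 10³ Pa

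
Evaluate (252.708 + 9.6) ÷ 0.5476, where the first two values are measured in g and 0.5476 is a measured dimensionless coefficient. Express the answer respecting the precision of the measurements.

252.708 g + 9.6 g = 262.308 g; the sum is limited to 1 decimal place (4 s.f.).
Carrying full precision, 262.308 ÷ 0.5476 = 479.013878744… g; 0.5476 has 4 s.f., so the result keeps min(4, 4) = 4 s.f.
Rounded to 4 significant figures: 4.790 × 10² g.

4.790 × 10² g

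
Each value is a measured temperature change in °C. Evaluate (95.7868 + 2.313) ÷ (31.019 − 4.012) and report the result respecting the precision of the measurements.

95.7868 + 2.313 = 98.0998, limited to 3 d.p. → 5 s.f.; 31.019 − 4.012 = 27.007, limited to 3 d.p. → 5 s.f.
Carrying full precision, 98.0998 ÷ 27.007 = 3.63238419669…; keep min(5, 5) = 5 s.f.
Rounded to 5 significant figures: 3.6324.

3.6324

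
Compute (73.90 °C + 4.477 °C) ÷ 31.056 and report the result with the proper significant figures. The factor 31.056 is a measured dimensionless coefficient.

2.524 °C

73.90 °C + 4.477 °C = 78.377 °C; the sum is limited to 2 decimal places (4 s.f.).
Carrying full precision, 78.377 ÷ 31.056 = 2.52373132406… °C; 31.056 has 5 s.f., so the result keeps min(4, 5) = 4 s.f.
Rounded to 4 significant figures: 2.524 °C.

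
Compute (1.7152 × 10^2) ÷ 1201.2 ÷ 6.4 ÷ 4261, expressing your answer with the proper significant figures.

5.2 × 10^-6

(1.7152 × 10^2) ÷ 1201.2 ÷ 6.4 ÷ 4261 = 0.00000523610004952…
Multiplication/division keeps the fewest significant figures: 1.7152 × 10^2 → 5 s.f., 1201.2 → 5 s.f., 6.4 → 2 s.f., 4261 → 4 s.f.; limit is 2.
Rounded to 2 significant figures: 5.2 × 10^-6.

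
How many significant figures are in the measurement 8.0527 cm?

8.0527: zeros between nonzero digits are significant.

5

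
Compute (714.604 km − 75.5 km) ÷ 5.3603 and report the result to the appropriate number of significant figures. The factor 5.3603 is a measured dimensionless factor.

119.2 km

714.604 km − 75.5 km = 639.104 km; the difference is limited to 1 decimal place (4 s.f.).
Carrying full precision, 639.104 ÷ 5.3603 = 119.229147622… km; 5.3603 has 5 s.f., so the result keeps min(4, 5) = 4 s.f.
Rounded to 4 significant figures: 119.2 km.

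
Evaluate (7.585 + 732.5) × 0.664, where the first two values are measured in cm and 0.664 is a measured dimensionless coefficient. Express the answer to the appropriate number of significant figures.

491 cm

7.585 cm + 732.5 cm = 740.085 cm; the sum is limited to 1 decimal place (4 s.f.).
Carrying full precision, 740.085 × 0.664 = 491.41644 cm; 0.664 has 3 s.f., so the result keeps min(4, 3) = 3 s.f.
Rounded to 3 significant figures: 491 cm.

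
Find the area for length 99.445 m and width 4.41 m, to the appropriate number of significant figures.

area = 99.445 m × 4.41 m = 438.55245 m².
99.445 has 5 significant figures; 4.41 has 3.
Division/multiplication keeps the fewest: 3 significant figures.
Rounded: 439 m².

439 m²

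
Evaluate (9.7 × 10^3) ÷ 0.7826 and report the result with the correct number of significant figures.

1.2 × 10^4

(9.7 × 10^3) ÷ 0.7826 = 12394.582162…
Multiplication/division keeps the fewest significant figures: 9.7 × 10^3 → 2 s.f., 0.7826 → 4 s.f.; limit is 2.
Rounded to 2 significant figures: 1.2 × 10^4.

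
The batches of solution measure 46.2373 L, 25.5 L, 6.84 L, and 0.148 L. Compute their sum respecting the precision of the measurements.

46.2373 L + 25.5 L + 6.84 L + 0.148 L = 78.7253 L.
Addition/subtraction keeps the fewest decimal places: 46.2373 → 4 decimal places, 25.5 → 1 decimal place, 6.84 → 2 decimal places, 0.148 → 3 decimal places; limit is 1.
Rounded to 1 decimal place: 78.7 L.

78.7 L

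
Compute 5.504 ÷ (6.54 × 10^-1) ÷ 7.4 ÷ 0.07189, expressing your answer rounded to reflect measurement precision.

5.504 ÷ (6.54 × 10^-1) ÷ 7.4 ÷ 0.07189 = 15.8197812361…
Multiplication/division keeps the fewest significant figures: 5.504 → 4 s.f., 6.54 × 10^-1 → 3 s.f., 7.4 → 2 s.f., 0.07189 → 4 s.f.; limit is 2.
Rounded to 2 significant figures: 16.

16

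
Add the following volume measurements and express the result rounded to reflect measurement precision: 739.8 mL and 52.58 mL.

792.4 mL

739.8 mL + 52.58 mL = 792.38 mL.
Addition/subtraction keeps the fewest decimal places: 739.8 → 1 decimal place, 52.58 → 2 decimal places; limit is 1.
Rounded to 1 decimal place: 792.4 mL.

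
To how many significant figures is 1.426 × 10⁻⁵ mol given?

4

1.426 × 10⁻⁵: in scientific notation every digit of the coefficient is significant.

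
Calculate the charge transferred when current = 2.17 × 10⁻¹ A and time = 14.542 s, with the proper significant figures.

charge transferred = 2.17 × 10⁻¹ A × 14.542 s = 3.155614 C.
2.17 × 10⁻¹ has 3 significant figures; 14.542 has 5.
Division/multiplication keeps the fewest: 3 significant figures.
Rounded: 3.16 C.

3.16 C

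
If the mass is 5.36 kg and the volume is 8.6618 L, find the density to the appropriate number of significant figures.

density = 5.36 kg ÷ 8.6618 L = 0.618809023529… kg/L.
5.36 has 3 significant figures; 8.6618 has 5.
Division/multiplication keeps the fewest: 3 significant figures.
Rounded: 0.619 kg/L.

0.619 kg/L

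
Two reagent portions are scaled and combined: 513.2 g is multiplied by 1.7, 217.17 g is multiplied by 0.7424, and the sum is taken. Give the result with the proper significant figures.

513.2 × 1.7 = 872.44 → 8.7 × 10^2 g (2 s.f., last digit at the 10^1 place).
217.17 × 0.7424 = 161.227008 → 161.2 g (4 s.f., last digit at the 10^-1 place).
Sum: 1033.667008 g; keep the coarser place, 10^1.
Result: 1.03 × 10^3 g.

1.03 × 10^3 g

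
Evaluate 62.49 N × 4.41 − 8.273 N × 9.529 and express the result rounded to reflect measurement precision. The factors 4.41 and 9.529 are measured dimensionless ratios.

197 N

62.49 × 4.41 = 275.5809 → 276 N (3 s.f., last digit at the 10^0 place).
8.273 × 9.529 = 78.833417 → 78.83 N (4 s.f., last digit at the 10^-2 place).
Difference: 196.747483 N; keep the coarser place, 10^0.
Result: 197 N.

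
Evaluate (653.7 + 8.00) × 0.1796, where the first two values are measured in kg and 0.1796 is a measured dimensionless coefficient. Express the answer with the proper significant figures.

653.7 kg + 8.00 kg = 661.70 kg; the sum is limited to 1 decimal place (4 s.f.).
Carrying full precision, 661.70 × 0.1796 = 118.84132 kg; 0.1796 has 4 s.f., so the result keeps min(4, 4) = 4 s.f.
Rounded to 4 significant figures: 118.8 kg.

118.8 kg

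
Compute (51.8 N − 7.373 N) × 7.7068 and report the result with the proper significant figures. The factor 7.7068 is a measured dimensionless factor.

51.8 N − 7.373 N = 44.427 N; the difference is limited to 1 decimal place (3 s.f.).
Carrying full precision, 44.427 × 7.7068 = 342.3900036 N; 7.7068 has 5 s.f., so the result keeps min(3, 5) = 3 s.f.
Rounded to 3 significant figures: 342 N.

342 N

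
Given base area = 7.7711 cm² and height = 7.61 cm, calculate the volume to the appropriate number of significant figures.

59.1 cm³

volume = 7.7711 cm² × 7.61 cm = 59.138071 cm³.
7.7711 has 5 significant figures; 7.61 has 3.
Division/multiplication keeps the fewest: 3 significant figures.
Rounded: 59.1 cm³.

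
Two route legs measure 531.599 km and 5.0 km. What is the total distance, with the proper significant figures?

531.599 km + 5.0 km = 536.599 km.
Addition/subtraction keeps the fewest decimal places: 531.599 → 3 decimal places, 5.0 → 1 decimal place; limit is 1.
Rounded to 1 decimal place: 536.6 km.

536.6 km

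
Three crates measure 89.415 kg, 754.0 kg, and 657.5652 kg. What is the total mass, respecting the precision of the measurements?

1501.0 kg

89.415 kg + 754.0 kg + 657.5652 kg = 1500.9802 kg.
Addition/subtraction keeps the fewest decimal places: 89.415 → 3 decimal places, 754.0 → 1 decimal place, 657.5652 → 4 decimal places; limit is 1.
Rounded to 1 decimal place: 1501.0 kg.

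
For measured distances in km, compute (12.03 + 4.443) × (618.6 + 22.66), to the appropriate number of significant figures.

1.056 × 10^4 km²

12.03 + 4.443 = 16.473, limited to 2 d.p. → 4 s.f.; 618.6 + 22.66 = 641.26, limited to 1 d.p. → 4 s.f.
Carrying full precision, 16.473 × 641.26 = 10563.47598; keep min(4, 4) = 4 s.f.
Rounded to 4 significant figures: 1.056 × 10^4 km².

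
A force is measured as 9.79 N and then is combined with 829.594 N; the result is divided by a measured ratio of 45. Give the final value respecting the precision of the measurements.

9.79 N + 829.594 N = 839.384 N; the sum is limited to 2 decimal places (5 s.f.).
Carrying full precision, 839.384 ÷ 45 = 18.6529777778… N; 45 has 2 s.f., so the result keeps min(5, 2) = 2 s.f.
Rounded to 2 significant figures: 19 N.

19 N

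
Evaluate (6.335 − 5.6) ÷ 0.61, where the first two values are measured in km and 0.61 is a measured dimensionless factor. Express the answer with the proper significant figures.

1 km

6.335 km − 5.6 km = 0.735 km; the difference is limited to 1 decimal place (1 s.f.).
Carrying full precision, 0.735 ÷ 0.61 = 1.20491803279… km; 0.61 has 2 s.f., so the result keeps min(1, 2) = 1 s.f.
Rounded to 1 significant figure: 1 km.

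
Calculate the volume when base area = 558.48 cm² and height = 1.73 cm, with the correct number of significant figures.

966 cm³

volume = 558.48 cm² × 1.73 cm = 966.1704 cm³.
558.48 has 5 significant figures; 1.73 has 3.
Division/multiplication keeps the fewest: 3 significant figures.
Rounded: 966 cm³.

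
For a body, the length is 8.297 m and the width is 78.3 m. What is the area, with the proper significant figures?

6.50 × 10^2 m²

area = 8.297 m × 78.3 m = 649.6551 m².
8.297 has 4 significant figures; 78.3 has 3.
Division/multiplication keeps the fewest: 3 significant figures.
Rounded: 6.50 × 10^2 m².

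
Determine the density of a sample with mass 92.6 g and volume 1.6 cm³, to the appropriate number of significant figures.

density = 92.6 g ÷ 1.6 cm³ = 57.875 g/cm³.
92.6 has 3 significant figures; 1.6 has 2.
Division/multiplication keeps the fewest: 2 significant figures.
Rounded: 58 g/cm³.

58 g/cm³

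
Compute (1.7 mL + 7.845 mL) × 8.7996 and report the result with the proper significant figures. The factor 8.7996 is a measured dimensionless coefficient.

1.7 mL + 7.845 mL = 9.545 mL; the sum is limited to 1 decimal place (2 s.f.).
Carrying full precision, 9.545 × 8.7996 = 83.992182 mL; 8.7996 has 5 s.f., so the result keeps min(2, 5) = 2 s.f.
Rounded to 2 significant figures: 84 mL.

84 mL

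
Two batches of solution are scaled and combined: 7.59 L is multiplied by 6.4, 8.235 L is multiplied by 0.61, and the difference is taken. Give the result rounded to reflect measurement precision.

7.59 × 6.4 = 48.576 → 49 L (2 s.f., last digit at the 10^0 place).
8.235 × 0.61 = 5.02335 → 5.0 L (2 s.f., last digit at the 10^-1 place).
Difference: 43.55265 L; keep the coarser place, 10^0.
Result: 44 L.

44 L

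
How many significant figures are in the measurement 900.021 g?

6

900.021: zeros between nonzero digits are significant.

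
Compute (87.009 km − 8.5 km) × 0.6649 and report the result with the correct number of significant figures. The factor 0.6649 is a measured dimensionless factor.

87.009 km − 8.5 km = 78.509 km; the difference is limited to 1 decimal place (3 s.f.).
Carrying full precision, 78.509 × 0.6649 = 52.2006341 km; 0.6649 has 4 s.f., so the result keeps min(3, 4) = 3 s.f.
Rounded to 3 significant figures: 52.2 km.

52.2 km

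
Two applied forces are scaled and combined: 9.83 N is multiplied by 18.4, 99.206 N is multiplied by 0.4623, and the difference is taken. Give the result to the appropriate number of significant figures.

9.83 × 18.4 = 180.872 → 1.81 × 10^2 N (3 s.f., last digit at the 10^0 place).
99.206 × 0.4623 = 45.8629338 → 45.86 N (4 s.f., last digit at the 10^-2 place).
Difference: 135.0090662 N; keep the coarser place, 10^0.
Result: 1.35 × 10^2 N.

1.35 × 10^2 N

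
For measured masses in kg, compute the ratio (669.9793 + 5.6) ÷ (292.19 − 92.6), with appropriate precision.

3.385

669.9793 + 5.6 = 675.5793, limited to 1 d.p. → 4 s.f.; 292.19 − 92.6 = 199.59, limited to 1 d.p. → 4 s.f.
Carrying full precision, 675.5793 ÷ 199.59 = 3.3848354126…; keep min(4, 4) = 4 s.f.
Rounded to 4 significant figures: 3.385.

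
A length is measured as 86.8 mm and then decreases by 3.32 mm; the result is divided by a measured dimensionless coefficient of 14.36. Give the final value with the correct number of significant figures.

86.8 mm − 3.32 mm = 83.48 mm; the difference is limited to 1 decimal place (3 s.f.).
Carrying full precision, 83.48 ÷ 14.36 = 5.81337047354… mm; 14.36 has 4 s.f., so the result keeps min(3, 4) = 3 s.f.
Rounded to 3 significant figures: 5.81 mm.

5.81 mm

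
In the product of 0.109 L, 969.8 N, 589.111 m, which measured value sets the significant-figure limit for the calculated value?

0.109 L

0.109 L → 3 s.f.; 969.8 N → 4 s.f.; 589.111 m → 6 s.f.
The fewest is 3 significant figures, from 0.109 L.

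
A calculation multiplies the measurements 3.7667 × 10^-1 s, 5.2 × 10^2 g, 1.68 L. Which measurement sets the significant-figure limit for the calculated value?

5.2 × 10^2 g

3.7667 × 10^-1 s → 5 s.f.; 5.2 × 10^2 g → 2 s.f.; 1.68 L → 3 s.f.
The fewest is 2 significant figures, from 5.2 × 10^2 g.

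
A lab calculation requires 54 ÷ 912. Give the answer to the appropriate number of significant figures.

54 ÷ 912 = 0.0592105263158…
Multiplication/division keeps the fewest significant figures: 54 → 2 s.f., 912 → 3 s.f.; limit is 2.
Rounded to 2 significant figures: 0.059.

0.059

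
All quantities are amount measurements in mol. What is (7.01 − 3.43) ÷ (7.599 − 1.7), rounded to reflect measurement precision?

7.01 − 3.43 = 3.58, limited to 2 d.p. → 3 s.f.; 7.599 − 1.7 = 5.899, limited to 1 d.p. → 2 s.f.
Carrying full precision, 3.58 ÷ 5.899 = 0.606882522461…; keep min(3, 2) = 2 s.f.
Rounded to 2 significant figures: 0.61.

0.61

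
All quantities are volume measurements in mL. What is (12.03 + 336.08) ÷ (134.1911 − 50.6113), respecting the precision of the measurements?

12.03 + 336.08 = 348.11, limited to 2 d.p. → 5 s.f.; 134.1911 − 50.6113 = 83.5798, limited to 4 d.p. → 6 s.f.
Carrying full precision, 348.11 ÷ 83.5798 = 4.16500159129…; keep min(5, 6) = 5 s.f.
Rounded to 5 significant figures: 4.1650.

4.1650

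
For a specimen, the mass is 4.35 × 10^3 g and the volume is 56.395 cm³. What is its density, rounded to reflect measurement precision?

density = 4.35 × 10^3 g ÷ 56.395 cm³ = 77.1344977392… g/cm³.
4.35 × 10^3 has 3 significant figures; 56.395 has 5.
Division/multiplication keeps the fewest: 3 significant figures.
Rounded: 77.1 g/cm³.

77.1 g/cm³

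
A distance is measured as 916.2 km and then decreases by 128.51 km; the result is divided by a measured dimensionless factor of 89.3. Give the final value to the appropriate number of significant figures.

8.82 km

916.2 km − 128.51 km = 787.69 km; the difference is limited to 1 decimal place (4 s.f.).
Carrying full precision, 787.69 ÷ 89.3 = 8.82071668533… km; 89.3 has 3 s.f., so the result keeps min(4, 3) = 3 s.f.
Rounded to 3 significant figures: 8.82 km.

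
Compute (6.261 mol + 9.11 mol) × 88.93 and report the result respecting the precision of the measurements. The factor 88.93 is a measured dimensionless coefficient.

1367 mol

6.261 mol + 9.11 mol = 15.371 mol; the sum is limited to 2 decimal places (4 s.f.).
Carrying full precision, 15.371 × 88.93 = 1366.94303 mol; 88.93 has 4 s.f., so the result keeps min(4, 4) = 4 s.f.
Rounded to 4 significant figures: 1367 mol.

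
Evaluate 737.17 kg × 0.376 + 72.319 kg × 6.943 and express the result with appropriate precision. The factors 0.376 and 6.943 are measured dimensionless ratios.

779 kg

737.17 × 0.376 = 277.17592 → 277 kg (3 s.f., last digit at the 10^0 place).
72.319 × 6.943 = 502.110817 → 5.021 × 10² kg (4 s.f., last digit at the 10^-1 place).
Sum: 779.286737 kg; keep the coarser place, 10^0.
Result: 779 kg.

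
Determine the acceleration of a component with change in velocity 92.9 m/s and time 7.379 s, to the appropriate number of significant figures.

12.6 m/s²

acceleration = 92.9 m/s ÷ 7.379 s = 12.5897818133… m/s².
92.9 has 3 significant figures; 7.379 has 4.
Division/multiplication keeps the fewest: 3 significant figures.
Rounded: 12.6 m/s².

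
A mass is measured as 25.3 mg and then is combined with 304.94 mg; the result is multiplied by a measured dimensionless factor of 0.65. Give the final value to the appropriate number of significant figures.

2.1 × 10^2 mg

25.3 mg + 304.94 mg = 330.24 mg; the sum is limited to 1 decimal place (4 s.f.).
Carrying full precision, 330.24 × 0.65 = 214.656 mg; 0.65 has 2 s.f., so the result keeps min(4, 2) = 2 s.f.
Rounded to 2 significant figures: 2.1 × 10^2 mg.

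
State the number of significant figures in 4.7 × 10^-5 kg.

2

4.7 × 10^-5: in scientific notation every digit of the coefficient is significant.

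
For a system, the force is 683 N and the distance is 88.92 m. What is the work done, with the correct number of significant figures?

6.07 × 10^4 J

work done = 683 N × 88.92 m = 60732.36 J.
683 has 3 significant figures; 88.92 has 4.
Division/multiplication keeps the fewest: 3 significant figures.
Rounded: 6.07 × 10^4 J.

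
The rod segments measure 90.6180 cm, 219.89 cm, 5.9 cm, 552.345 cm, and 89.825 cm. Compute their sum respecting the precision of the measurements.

90.6180 cm + 219.89 cm + 5.9 cm + 552.345 cm + 89.825 cm = 958.5780 cm.
Addition/subtraction keeps the fewest decimal places: 90.6180 → 4 decimal places, 219.89 → 2 decimal places, 5.9 → 1 decimal place, 552.345 → 3 decimal places, 89.825 → 3 decimal places; limit is 1.
Rounded to 1 decimal place: 958.6 cm.

958.6 cm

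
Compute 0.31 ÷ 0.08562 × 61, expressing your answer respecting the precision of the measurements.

2.2 × 10²

0.31 ÷ 0.08562 × 61 = 220.85961224…
Multiplication/division keeps the fewest significant figures: 0.31 → 2 s.f., 0.08562 → 4 s.f., 61 → 2 s.f.; limit is 2.
Rounded to 2 significant figures: 2.2 × 10².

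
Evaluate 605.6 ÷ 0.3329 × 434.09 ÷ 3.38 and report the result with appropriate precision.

2.34 × 10⁵

605.6 ÷ 0.3329 × 434.09 ÷ 3.38 = 233633.520026…
Multiplication/division keeps the fewest significant figures: 605.6 → 4 s.f., 0.3329 → 4 s.f., 434.09 → 5 s.f., 3.38 → 3 s.f.; limit is 3.
Rounded to 3 significant figures: 2.34 × 10⁵.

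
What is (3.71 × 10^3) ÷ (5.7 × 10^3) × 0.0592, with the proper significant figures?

(3.71 × 10^3) ÷ (5.7 × 10^3) × 0.0592 = 0.0385319298246…
Multiplication/division keeps the fewest significant figures: 3.71 × 10^3 → 3 s.f., 5.7 × 10^3 → 2 s.f., 0.0592 → 3 s.f.; limit is 2.
Rounded to 2 significant figures: 3.9 × 10^-2.

3.9 × 10^-2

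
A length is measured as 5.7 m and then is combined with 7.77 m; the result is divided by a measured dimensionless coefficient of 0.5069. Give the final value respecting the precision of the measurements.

5.7 m + 7.77 m = 13.47 m; the sum is limited to 1 decimal place (3 s.f.).
Carrying full precision, 13.47 ÷ 0.5069 = 26.5732886171… m; 0.5069 has 4 s.f., so the result keeps min(3, 4) = 3 s.f.
Rounded to 3 significant figures: 26.6 m.

26.6 m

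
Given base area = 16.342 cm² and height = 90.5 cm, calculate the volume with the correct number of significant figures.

1.48 × 10³ cm³

volume = 16.342 cm² × 90.5 cm = 1478.951 cm³.
16.342 has 5 significant figures; 90.5 has 3.
Division/multiplication keeps the fewest: 3 significant figures.
Rounded: 1.48 × 10³ cm³.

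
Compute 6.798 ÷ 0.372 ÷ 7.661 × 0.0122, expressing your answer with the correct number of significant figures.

0.0291

6.798 ÷ 0.372 ÷ 7.661 × 0.0122 = 0.0291013133129…
Multiplication/division keeps the fewest significant figures: 6.798 → 4 s.f., 0.372 → 3 s.f., 7.661 → 4 s.f., 0.0122 → 3 s.f.; limit is 3.
Rounded to 3 significant figures: 0.0291.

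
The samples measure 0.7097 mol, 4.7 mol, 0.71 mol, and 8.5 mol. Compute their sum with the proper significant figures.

0.7097 mol + 4.7 mol + 0.71 mol + 8.5 mol = 14.6197 mol.
Addition/subtraction keeps the fewest decimal places: 0.7097 → 4 decimal places, 4.7 → 1 decimal place, 0.71 → 2 decimal places, 8.5 → 1 decimal place; limit is 1.
Rounded to 1 decimal place: 14.6 mol.

14.6 mol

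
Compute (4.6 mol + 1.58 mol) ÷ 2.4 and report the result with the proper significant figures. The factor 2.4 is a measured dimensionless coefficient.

2.6 mol

4.6 mol + 1.58 mol = 6.18 mol; the sum is limited to 1 decimal place (2 s.f.).
Carrying full precision, 6.18 ÷ 2.4 = 2.575 mol; 2.4 has 2 s.f., so the result keeps min(2, 2) = 2 s.f.
Rounded to 2 significant figures: 2.6 mol.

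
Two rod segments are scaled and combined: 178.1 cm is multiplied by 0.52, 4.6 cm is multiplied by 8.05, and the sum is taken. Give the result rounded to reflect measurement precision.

1.30 × 10² cm

178.1 × 0.52 = 92.612 → 93 cm (2 s.f., last digit at the 10^0 place).
4.6 × 8.05 = 37.03 → 37 cm (2 s.f., last digit at the 10^0 place).
Sum: 129.642 cm; keep the coarser place, 10^0.
Result: 1.30 × 10² cm.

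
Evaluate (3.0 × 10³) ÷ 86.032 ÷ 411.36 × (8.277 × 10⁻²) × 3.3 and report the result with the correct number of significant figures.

0.023

(3.0 × 10³) ÷ 86.032 ÷ 411.36 × (8.277 × 10⁻²) × 3.3 = 0.023154002261…
Multiplication/division keeps the fewest significant figures: 3.0 × 10³ → 2 s.f., 86.032 → 5 s.f., 411.36 → 5 s.f., 8.277 × 10⁻² → 4 s.f., 3.3 → 2 s.f.; limit is 2.
Rounded to 2 significant figures: 0.023.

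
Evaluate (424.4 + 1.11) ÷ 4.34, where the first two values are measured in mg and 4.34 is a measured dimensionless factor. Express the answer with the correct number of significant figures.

98.0 mg

424.4 mg + 1.11 mg = 425.51 mg; the sum is limited to 1 decimal place (4 s.f.).
Carrying full precision, 425.51 ÷ 4.34 = 98.0437788018… mg; 4.34 has 3 s.f., so the result keeps min(4, 3) = 3 s.f.
Rounded to 3 significant figures: 98.0 mg.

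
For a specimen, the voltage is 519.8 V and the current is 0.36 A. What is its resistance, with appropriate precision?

resistance = 519.8 V ÷ 0.36 A = 1443.88888889… Ω.
519.8 has 4 significant figures; 0.36 has 2.
Division/multiplication keeps the fewest: 2 significant figures.
Rounded: 1.4 × 10^3 Ω.

1.4 × 10^3 Ω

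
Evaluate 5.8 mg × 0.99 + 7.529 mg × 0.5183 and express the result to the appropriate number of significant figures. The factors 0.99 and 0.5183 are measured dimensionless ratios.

5.8 × 0.99 = 5.742 → 5.7 mg (2 s.f., last digit at the 10^-1 place).
7.529 × 0.5183 = 3.9022807 → 3.902 mg (4 s.f., last digit at the 10^-3 place).
Sum: 9.6442807 mg; keep the coarser place, 10^-1.
Result: 9.6 mg.

9.6 mg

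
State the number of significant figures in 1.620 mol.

1.620: trailing zeros after a decimal point are significant.

4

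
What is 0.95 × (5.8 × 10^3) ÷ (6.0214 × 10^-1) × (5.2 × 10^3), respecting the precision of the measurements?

4.8 × 10^7

0.95 × (5.8 × 10^3) ÷ (6.0214 × 10^-1) × (5.2 × 10^3) = 47583618.4276…
Multiplication/division keeps the fewest significant figures: 0.95 → 2 s.f., 5.8 × 10^3 → 2 s.f., 6.0214 × 10^-1 → 5 s.f., 5.2 × 10^3 → 2 s.f.; limit is 2.
Rounded to 2 significant figures: 4.8 × 10^7.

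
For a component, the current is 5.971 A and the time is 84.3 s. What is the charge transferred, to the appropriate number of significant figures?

charge transferred = 5.971 A × 84.3 s = 503.3553 C.
5.971 has 4 significant figures; 84.3 has 3.
Division/multiplication keeps the fewest: 3 significant figures.
Rounded: 503 C.

503 C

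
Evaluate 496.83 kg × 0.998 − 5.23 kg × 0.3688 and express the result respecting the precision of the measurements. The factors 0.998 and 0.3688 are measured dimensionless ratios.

496.83 × 0.998 = 495.83634 → 496 kg (3 s.f., last digit at the 10^0 place).
5.23 × 0.3688 = 1.928824 → 1.93 kg (3 s.f., last digit at the 10^-2 place).
Difference: 493.907516 kg; keep the coarser place, 10^0.
Result: 494 kg.

494 kg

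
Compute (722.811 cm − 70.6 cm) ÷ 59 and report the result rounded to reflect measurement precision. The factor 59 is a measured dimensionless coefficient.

722.811 cm − 70.6 cm = 652.211 cm; the difference is limited to 1 decimal place (4 s.f.).
Carrying full precision, 652.211 ÷ 59 = 11.0544237288… cm; 59 has 2 s.f., so the result keeps min(4, 2) = 2 s.f.
Rounded to 2 significant figures: 11 cm.

11 cm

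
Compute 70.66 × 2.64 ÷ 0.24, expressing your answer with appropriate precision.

70.66 × 2.64 ÷ 0.24 = 777.26
Multiplication/division keeps the fewest significant figures: 70.66 → 4 s.f., 2.64 → 3 s.f., 0.24 → 2 s.f.; limit is 2.
Rounded to 2 significant figures: 7.8 × 10^2.

7.8 × 10^2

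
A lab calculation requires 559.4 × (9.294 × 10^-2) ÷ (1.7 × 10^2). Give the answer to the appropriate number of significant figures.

559.4 × (9.294 × 10^-2) ÷ (1.7 × 10^2) = 0.305827270588…
Multiplication/division keeps the fewest significant figures: 559.4 → 4 s.f., 9.294 × 10^-2 → 4 s.f., 1.7 × 10^2 → 2 s.f.; limit is 2.
Rounded to 2 significant figures: 0.31.

0.31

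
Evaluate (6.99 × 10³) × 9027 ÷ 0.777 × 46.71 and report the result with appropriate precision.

3.79 × 10⁹

(6.99 × 10³) × 9027 ÷ 0.777 × 46.71 = 3.7932325332 × 10^9…
Multiplication/division keeps the fewest significant figures: 6.99 × 10³ → 3 s.f., 9027 → 4 s.f., 0.777 → 3 s.f., 46.71 → 4 s.f.; limit is 3.
Rounded to 3 significant figures: 3.79 × 10⁹.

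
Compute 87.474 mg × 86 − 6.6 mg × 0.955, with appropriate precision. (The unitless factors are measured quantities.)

87.474 × 86 = 7522.764 → 7.5 × 10³ mg (2 s.f., last digit at the 10^2 place).
6.6 × 0.955 = 6.303 → 6.3 mg (2 s.f., last digit at the 10^-1 place).
Difference: 7516.461 mg; keep the coarser place, 10^2.
Result: 7.5 × 10³ mg.

7.5 × 10³ mg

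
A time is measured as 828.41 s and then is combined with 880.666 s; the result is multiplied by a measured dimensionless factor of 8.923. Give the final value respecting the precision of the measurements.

1.525 × 10⁴ s

828.41 s + 880.666 s = 1709.076 s; the sum is limited to 2 decimal places (6 s.f.).
Carrying full precision, 1709.076 × 8.923 = 15250.085148 s; 8.923 has 4 s.f., so the result keeps min(6, 4) = 4 s.f.
Rounded to 4 significant figures: 1.525 × 10⁴ s.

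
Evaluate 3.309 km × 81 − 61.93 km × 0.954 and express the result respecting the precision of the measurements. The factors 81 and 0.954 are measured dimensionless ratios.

3.309 × 81 = 268.029 → 2.7 × 10² km (2 s.f., last digit at the 10^1 place).
61.93 × 0.954 = 59.08122 → 59.1 km (3 s.f., last digit at the 10^-1 place).
Difference: 208.94778 km; keep the coarser place, 10^1.
Result: 2.1 × 10² km.

2.1 × 10² km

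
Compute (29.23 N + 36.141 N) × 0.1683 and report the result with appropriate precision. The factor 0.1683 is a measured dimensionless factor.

11.00 N

29.23 N + 36.141 N = 65.371 N; the sum is limited to 2 decimal places (4 s.f.).
Carrying full precision, 65.371 × 0.1683 = 11.0019393 N; 0.1683 has 4 s.f., so the result keeps min(4, 4) = 4 s.f.
Rounded to 4 significant figures: 11.00 N.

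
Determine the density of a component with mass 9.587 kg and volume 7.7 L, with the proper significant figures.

1.2 kg/L

density = 9.587 kg ÷ 7.7 L = 1.24506493506… kg/L.
9.587 has 4 significant figures; 7.7 has 2.
Division/multiplication keeps the fewest: 2 significant figures.
Rounded: 1.2 kg/L.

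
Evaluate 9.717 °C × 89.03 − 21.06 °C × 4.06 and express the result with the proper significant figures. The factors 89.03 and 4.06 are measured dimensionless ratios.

779.6 °C

9.717 × 89.03 = 865.10451 → 865.1 °C (4 s.f., last digit at the 10^-1 place).
21.06 × 4.06 = 85.5036 → 85.5 °C (3 s.f., last digit at the 10^-1 place).
Difference: 779.60091 °C; keep the coarser place, 10^-1.
Result: 779.6 °C.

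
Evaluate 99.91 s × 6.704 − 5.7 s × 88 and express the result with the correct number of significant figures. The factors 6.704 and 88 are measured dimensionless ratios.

1.7 × 10² s

99.91 × 6.704 = 669.79664 → 669.8 s (4 s.f., last digit at the 10^-1 place).
5.7 × 88 = 501.6 → 5.0 × 10² s (2 s.f., last digit at the 10^1 place).
Difference: 168.19664 s; keep the coarser place, 10^1.
Result: 1.7 × 10² s.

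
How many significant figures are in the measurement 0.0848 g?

0.0848: leading zeros are not significant.

3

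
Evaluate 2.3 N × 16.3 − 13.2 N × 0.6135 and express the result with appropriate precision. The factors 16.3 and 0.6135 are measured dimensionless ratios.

2.3 × 16.3 = 37.49 → 37 N (2 s.f., last digit at the 10^0 place).
13.2 × 0.6135 = 8.0982 → 8.10 N (3 s.f., last digit at the 10^-2 place).
Difference: 29.3918 N; keep the coarser place, 10^0.
Result: 29 N.

29 N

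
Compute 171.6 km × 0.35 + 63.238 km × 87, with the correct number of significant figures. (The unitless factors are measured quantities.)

5.6 × 10^3 km

171.6 × 0.35 = 60.06 → 6.0 × 10^1 km (2 s.f., last digit at the 10^0 place).
63.238 × 87 = 5501.706 → 5.5 × 10^3 km (2 s.f., last digit at the 10^2 place).
Sum: 5561.766 km; keep the coarser place, 10^2.
Result: 5.6 × 10^3 km.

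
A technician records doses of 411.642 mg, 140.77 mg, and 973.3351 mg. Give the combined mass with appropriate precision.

1525.75 mg

411.642 mg + 140.77 mg + 973.3351 mg = 1525.7471 mg.
Addition/subtraction keeps the fewest decimal places: 411.642 → 3 decimal places, 140.77 → 2 decimal places, 973.3351 → 4 decimal places; limit is 2.
Rounded to 2 decimal places: 1525.75 mg.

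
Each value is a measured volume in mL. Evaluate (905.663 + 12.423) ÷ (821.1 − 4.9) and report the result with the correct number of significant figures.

1.125

905.663 + 12.423 = 918.086, limited to 3 d.p. → 6 s.f.; 821.1 − 4.9 = 816.2, limited to 1 d.p. → 4 s.f.
Carrying full precision, 918.086 ÷ 816.2 = 1.1248296986…; keep min(6, 4) = 4 s.f.
Rounded to 4 significant figures: 1.125.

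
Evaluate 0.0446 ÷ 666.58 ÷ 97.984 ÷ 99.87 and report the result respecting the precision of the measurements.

6.84 × 10⁻⁹

0.0446 ÷ 666.58 ÷ 97.984 ÷ 99.87 = 6.83742168734 × 10^-9…
Multiplication/division keeps the fewest significant figures: 0.0446 → 3 s.f., 666.58 → 5 s.f., 97.984 → 5 s.f., 99.87 → 4 s.f.; limit is 3.
Rounded to 3 significant figures: 6.84 × 10⁻⁹.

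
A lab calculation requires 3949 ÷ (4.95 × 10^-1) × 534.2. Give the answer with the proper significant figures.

3949 ÷ (4.95 × 10^-1) × 534.2 = 4261728.88889…
Multiplication/division keeps the fewest significant figures: 3949 → 4 s.f., 4.95 × 10^-1 → 3 s.f., 534.2 → 4 s.f.; limit is 3.
Rounded to 3 significant figures: 4.26 × 10^6.

4.26 × 10^6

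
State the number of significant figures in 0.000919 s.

0.000919: leading zeros are not significant.

3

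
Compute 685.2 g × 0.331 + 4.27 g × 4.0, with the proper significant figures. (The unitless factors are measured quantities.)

685.2 × 0.331 = 226.8012 → 2.27 × 10² g (3 s.f., last digit at the 10^0 place).
4.27 × 4.0 = 17.08 → 17 g (2 s.f., last digit at the 10^0 place).
Sum: 243.8812 g; keep the coarser place, 10^0.
Result: 244 g.

244 g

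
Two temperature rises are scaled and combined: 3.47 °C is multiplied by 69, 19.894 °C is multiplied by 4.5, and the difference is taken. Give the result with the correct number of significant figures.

1.5 × 10² °C

3.47 × 69 = 239.43 → 2.4 × 10² °C (2 s.f., last digit at the 10^1 place).
19.894 × 4.5 = 89.523 → 9.0 × 10¹ °C (2 s.f., last digit at the 10^0 place).
Difference: 149.907 °C; keep the coarser place, 10^1.
Result: 1.5 × 10² °C.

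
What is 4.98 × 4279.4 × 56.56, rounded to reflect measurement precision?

1.21 × 10^6

4.98 × 4279.4 × 56.56 = 1205373.46272
Multiplication/division keeps the fewest significant figures: 4.98 → 3 s.f., 4279.4 → 5 s.f., 56.56 → 4 s.f.; limit is 3.
Rounded to 3 significant figures: 1.21 × 10^6.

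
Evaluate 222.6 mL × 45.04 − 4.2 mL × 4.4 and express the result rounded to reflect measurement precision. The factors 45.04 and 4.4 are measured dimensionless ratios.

1.001 × 10⁴ mL

222.6 × 45.04 = 10025.904 → 1.003 × 10⁴ mL (4 s.f., last digit at the 10^1 place).
4.2 × 4.4 = 18.48 → 18 mL (2 s.f., last digit at the 10^0 place).
Difference: 10007.424 mL; keep the coarser place, 10^1.
Result: 1.001 × 10⁴ mL.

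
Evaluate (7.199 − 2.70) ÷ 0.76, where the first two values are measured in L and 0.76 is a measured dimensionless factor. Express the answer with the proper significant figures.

5.9 L

7.199 L − 2.70 L = 4.499 L; the difference is limited to 2 decimal places (3 s.f.).
Carrying full precision, 4.499 ÷ 0.76 = 5.91973684211… L; 0.76 has 2 s.f., so the result keeps min(3, 2) = 2 s.f.
Rounded to 2 significant figures: 5.9 L.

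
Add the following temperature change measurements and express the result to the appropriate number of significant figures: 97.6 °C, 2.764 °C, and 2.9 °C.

103.3 °C

97.6 °C + 2.764 °C + 2.9 °C = 103.264 °C.
Addition/subtraction keeps the fewest decimal places: 97.6 → 1 decimal place, 2.764 → 3 decimal places, 2.9 → 1 decimal place; limit is 1.
Rounded to 1 decimal place: 103.3 °C.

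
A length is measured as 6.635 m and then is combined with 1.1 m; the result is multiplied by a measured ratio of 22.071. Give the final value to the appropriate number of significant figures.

1.7 × 10² m

6.635 m + 1.1 m = 7.735 m; the sum is limited to 1 decimal place (2 s.f.).
Carrying full precision, 7.735 × 22.071 = 170.719185 m; 22.071 has 5 s.f., so the result keeps min(2, 5) = 2 s.f.
Rounded to 2 significant figures: 1.7 × 10² m.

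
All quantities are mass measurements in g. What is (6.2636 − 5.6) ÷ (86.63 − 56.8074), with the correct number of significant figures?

0.02

6.2636 − 5.6 = 0.6636, limited to 1 d.p. → 1 s.f.; 86.63 − 56.8074 = 29.8226, limited to 2 d.p. → 4 s.f.
Carrying full precision, 0.6636 ÷ 29.8226 = 0.0222515810157…; keep min(1, 4) = 1 s.f.
Rounded to 1 significant figure: 0.02.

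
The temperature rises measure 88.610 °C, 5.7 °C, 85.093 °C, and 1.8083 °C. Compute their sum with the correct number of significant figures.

1.812 × 10^2 °C

88.610 °C + 5.7 °C + 85.093 °C + 1.8083 °C = 181.2113 °C.
Addition/subtraction keeps the fewest decimal places: 88.610 → 3 decimal places, 5.7 → 1 decimal place, 85.093 → 3 decimal places, 1.8083 → 4 decimal places; limit is 1.
Rounded to 1 decimal place: 1.812 × 10^2 °C.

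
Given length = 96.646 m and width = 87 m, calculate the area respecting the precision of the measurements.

8.4 × 10^3 m²

area = 96.646 m × 87 m = 8408.202 m².
96.646 has 5 significant figures; 87 has 2.
Division/multiplication keeps the fewest: 2 significant figures.
Rounded: 8.4 × 10^3 m².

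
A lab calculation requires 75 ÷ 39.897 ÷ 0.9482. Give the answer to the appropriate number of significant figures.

2.0

75 ÷ 39.897 ÷ 0.9482 = 1.98253595182…
Multiplication/division keeps the fewest significant figures: 75 → 2 s.f., 39.897 → 5 s.f., 0.9482 → 4 s.f.; limit is 2.
Rounded to 2 significant figures: 2.0.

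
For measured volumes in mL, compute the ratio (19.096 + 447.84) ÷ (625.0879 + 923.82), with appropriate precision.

19.096 + 447.84 = 466.936, limited to 2 d.p. → 5 s.f.; 625.0879 + 923.82 = 1548.9079, limited to 2 d.p. → 6 s.f.
Carrying full precision, 466.936 ÷ 1548.9079 = 0.301461436151…; keep min(5, 6) = 5 s.f.
Rounded to 5 significant figures: 0.30146.

0.30146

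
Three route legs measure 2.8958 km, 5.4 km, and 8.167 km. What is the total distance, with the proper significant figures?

2.8958 km + 5.4 km + 8.167 km = 16.4628 km.
Addition/subtraction keeps the fewest decimal places: 2.8958 → 4 decimal places, 5.4 → 1 decimal place, 8.167 → 3 decimal places; limit is 1.
Rounded to 1 decimal place: 16.5 km.

16.5 km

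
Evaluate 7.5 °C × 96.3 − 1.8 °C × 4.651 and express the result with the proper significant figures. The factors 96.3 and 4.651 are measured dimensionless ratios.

7.1 × 10^2 °C

7.5 × 96.3 = 722.25 → 7.2 × 10^2 °C (2 s.f., last digit at the 10^1 place).
1.8 × 4.651 = 8.3718 → 8.4 °C (2 s.f., last digit at the 10^-1 place).
Difference: 713.8782 °C; keep the coarser place, 10^1.
Result: 7.1 × 10^2 °C.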